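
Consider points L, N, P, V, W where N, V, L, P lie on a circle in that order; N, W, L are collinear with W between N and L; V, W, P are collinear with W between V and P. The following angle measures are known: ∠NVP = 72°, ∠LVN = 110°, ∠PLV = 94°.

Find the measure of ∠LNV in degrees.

∠LNV = 48°

1. ∠PNV = 86°  [cyclic NVLP, opposite ∠N+∠L]
2. ∠NPV = 22°  [△NVP]
3. ∠NLV = 22°  [same arc NV]
4. ∠LNV = 48°  [△NVL]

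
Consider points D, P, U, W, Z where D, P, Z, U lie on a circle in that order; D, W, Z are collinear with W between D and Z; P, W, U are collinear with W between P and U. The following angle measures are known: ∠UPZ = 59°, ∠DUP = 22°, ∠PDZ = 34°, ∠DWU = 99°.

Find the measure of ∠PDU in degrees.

1. ∠PUZ = 34°  [same arc PZ]
2. ∠PZU = 87°  [△PZU]
3. ∠PDU = 93°  [cyclic DPZU, opposite ∠D+∠Z]

∠PDU = 93°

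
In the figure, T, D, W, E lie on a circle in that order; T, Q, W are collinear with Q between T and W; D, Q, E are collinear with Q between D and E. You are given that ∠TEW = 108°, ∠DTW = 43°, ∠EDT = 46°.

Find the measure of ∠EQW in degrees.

1. ∠DEW = 43°  [same arc DW]
2. ∠EWT = 46°  [same arc TE]
3. ∠EQW = 91°  [△WQE]

∠EQW = 91°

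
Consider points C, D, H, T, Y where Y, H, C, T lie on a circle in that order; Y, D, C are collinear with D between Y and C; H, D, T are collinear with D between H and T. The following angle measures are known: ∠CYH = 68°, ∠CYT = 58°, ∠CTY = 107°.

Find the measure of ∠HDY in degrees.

∠HDY = 97°

1. ∠CTH = 68°  [same arc HC]
2. ∠TCY = 15°  [△YCT]
3. ∠CDT = 97°  [△CDT]
4. ∠HDY = 97°  [vertical angles at D]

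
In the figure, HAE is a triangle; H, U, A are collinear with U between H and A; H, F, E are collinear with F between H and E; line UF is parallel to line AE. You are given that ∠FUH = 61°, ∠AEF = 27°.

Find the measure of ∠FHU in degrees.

1. ∠EAH = 61°  [UF∥AE, corresponding at U]
2. ∠AEH = 27°  [F on ray EH]
3. ∠AHE = 92°  [△HAE]
4. ∠FHU = 92°  [U on HA, F on HE]

∠FHU = 92°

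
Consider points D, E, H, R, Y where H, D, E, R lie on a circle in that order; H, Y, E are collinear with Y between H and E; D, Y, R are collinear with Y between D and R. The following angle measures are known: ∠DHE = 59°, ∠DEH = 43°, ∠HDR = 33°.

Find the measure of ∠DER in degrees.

1. ∠DRH = 43°  [same arc HD]
2. ∠DHR = 104°  [△HDR]
3. ∠DER = 76°  [cyclic HDER, opposite ∠H+∠E]

∠DER = 76°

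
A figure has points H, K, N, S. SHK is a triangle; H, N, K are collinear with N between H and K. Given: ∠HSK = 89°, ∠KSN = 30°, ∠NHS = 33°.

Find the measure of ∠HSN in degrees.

∠HSN = 59°

1. ∠KHS = 33°  [N on ray HK]
2. ∠HKS = 58°  [△SHK]
3. ∠NKS = 58°  [N on ray KH]
4. ∠KNS = 92°  [△SNK]
5. ∠HNS = 88°  [linear pair at N on HK]
6. ∠HSN = 59°  [△SHN]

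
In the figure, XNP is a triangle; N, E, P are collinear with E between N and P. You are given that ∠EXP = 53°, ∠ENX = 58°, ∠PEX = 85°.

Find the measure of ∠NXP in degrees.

1. ∠EPX = 42°  [△XEP]
2. ∠PNX = 58°  [E on ray NP]
3. ∠NPX = 42°  [E on ray PN]
4. ∠NXP = 80°  [△XNP]

∠NXP = 80°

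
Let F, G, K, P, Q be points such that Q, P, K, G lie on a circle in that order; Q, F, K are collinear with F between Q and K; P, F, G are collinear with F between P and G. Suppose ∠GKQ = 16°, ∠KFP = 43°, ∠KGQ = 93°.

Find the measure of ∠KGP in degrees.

∠KGP = 27°

1. ∠GPQ = 16°  [same arc QG]
2. ∠PFQ = 137°  [linear pair at F on QK]
3. ∠KQP = 27°  [△QFP]
4. ∠KGP = 27°  [same arc PK]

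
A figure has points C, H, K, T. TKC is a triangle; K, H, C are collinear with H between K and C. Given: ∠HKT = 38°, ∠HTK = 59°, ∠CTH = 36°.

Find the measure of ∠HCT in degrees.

1. ∠KHT = 83°  [△TKH]
2. ∠CHT = 97°  [linear pair at H on KC]
3. ∠HCT = 47°  [△THC]

∠HCT = 47°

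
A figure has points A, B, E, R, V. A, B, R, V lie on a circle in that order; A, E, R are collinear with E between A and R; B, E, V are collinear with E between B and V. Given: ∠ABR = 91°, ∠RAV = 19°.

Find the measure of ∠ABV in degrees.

1. ∠AVR = 89°  [cyclic ABRV, opposite ∠B+∠V]
2. ∠ARV = 72°  [△ARV]
3. ∠ABV = 72°  [same arc AV]

∠ABV = 72°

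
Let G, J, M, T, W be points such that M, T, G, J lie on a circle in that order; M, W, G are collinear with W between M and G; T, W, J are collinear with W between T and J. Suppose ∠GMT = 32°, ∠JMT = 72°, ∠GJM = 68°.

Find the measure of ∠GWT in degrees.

1. ∠GJT = 32°  [same arc TG]
2. ∠JGT = 108°  [cyclic MTGJ, opposite ∠M+∠G]
3. ∠GTM = 112°  [cyclic MTGJ, opposite ∠T+∠J]
4. ∠GTJ = 40°  [△TGJ]
5. ∠MGT = 36°  [△MTG]
6. ∠GWT = 104°  [△TWG]

∠GWT = 104°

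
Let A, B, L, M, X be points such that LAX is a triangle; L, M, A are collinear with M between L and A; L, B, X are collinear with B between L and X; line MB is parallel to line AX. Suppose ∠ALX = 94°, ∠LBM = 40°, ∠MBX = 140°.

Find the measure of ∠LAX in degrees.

∠LAX = 46°

1. ∠BLM = 94°  [M on LA, B on LX]
2. ∠BML = 46°  [△LMB]
3. ∠LAX = 46°  [MB∥AX, corresponding at M]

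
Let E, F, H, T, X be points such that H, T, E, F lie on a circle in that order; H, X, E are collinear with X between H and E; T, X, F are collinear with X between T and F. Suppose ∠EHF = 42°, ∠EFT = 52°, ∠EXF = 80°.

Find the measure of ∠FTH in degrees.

1. ∠EHT = 52°  [same arc TE]
2. ∠HXT = 80°  [vertical angles at X]
3. ∠FTH = 48°  [△HXT]

∠FTH = 48°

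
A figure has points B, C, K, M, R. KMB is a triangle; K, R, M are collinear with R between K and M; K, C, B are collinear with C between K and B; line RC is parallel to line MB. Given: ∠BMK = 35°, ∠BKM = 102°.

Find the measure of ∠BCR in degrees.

∠BCR = 137°

1. ∠KBM = 43°  [△KMB]
2. ∠KCR = 43°  [RC∥MB, corresponding at C]
3. ∠BCR = 137°  [linear pair at C on KB]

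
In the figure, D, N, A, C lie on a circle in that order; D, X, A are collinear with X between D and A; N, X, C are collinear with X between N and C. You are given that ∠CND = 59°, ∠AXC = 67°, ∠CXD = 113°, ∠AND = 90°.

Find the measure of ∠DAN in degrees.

∠DAN = 36°

1. ∠DXN = 67°  [vertical angles at X]
2. ∠ADN = 54°  [△DXN]
3. ∠DAN = 36°  [△DNA]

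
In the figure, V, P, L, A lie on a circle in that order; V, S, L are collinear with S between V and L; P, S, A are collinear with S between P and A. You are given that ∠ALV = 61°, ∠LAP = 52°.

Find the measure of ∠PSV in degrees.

1. ∠APV = 61°  [same arc VA]
2. ∠LVP = 52°  [same arc PL]
3. ∠PSV = 67°  [△VSP]

∠PSV = 67°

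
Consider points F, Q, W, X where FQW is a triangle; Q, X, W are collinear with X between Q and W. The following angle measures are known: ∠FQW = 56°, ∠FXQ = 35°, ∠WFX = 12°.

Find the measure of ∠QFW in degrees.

∠QFW = 101°

1. ∠FXW = 145°  [linear pair at X on QW]
2. ∠FWX = 23°  [△FXW]
3. ∠FWQ = 23°  [X on ray WQ]
4. ∠QFW = 101°  [△FQW]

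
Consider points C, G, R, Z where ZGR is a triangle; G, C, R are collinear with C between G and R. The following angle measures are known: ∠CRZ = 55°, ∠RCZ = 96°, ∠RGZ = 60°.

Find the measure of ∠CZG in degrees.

1. ∠GCZ = 84°  [linear pair at C on GR]
2. ∠CGZ = 60°  [C on ray GR]
3. ∠CZG = 36°  [△ZGC]

∠CZG = 36°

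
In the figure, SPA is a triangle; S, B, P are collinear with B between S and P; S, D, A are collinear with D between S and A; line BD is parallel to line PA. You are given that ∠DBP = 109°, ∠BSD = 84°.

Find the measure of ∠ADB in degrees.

1. ∠DBS = 71°  [linear pair at B on SP]
2. ∠BDS = 25°  [△SBD]
3. ∠ADB = 155°  [linear pair at D on SA]

∠ADB = 155°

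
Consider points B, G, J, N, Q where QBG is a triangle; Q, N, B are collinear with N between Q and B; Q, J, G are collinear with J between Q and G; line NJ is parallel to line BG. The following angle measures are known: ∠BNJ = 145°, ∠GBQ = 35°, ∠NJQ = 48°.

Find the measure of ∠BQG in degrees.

∠BQG = 97°

1. ∠JNQ = 35°  [linear pair at N on QB]
2. ∠JQN = 97°  [△QNJ]
3. ∠BQG = 97°  [N on QB, J on QG]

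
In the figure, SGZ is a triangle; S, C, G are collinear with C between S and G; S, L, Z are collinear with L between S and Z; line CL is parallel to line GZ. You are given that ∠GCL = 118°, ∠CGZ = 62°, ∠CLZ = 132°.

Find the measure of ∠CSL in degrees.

1. ∠LCS = 62°  [linear pair at C on SG]
2. ∠CLS = 48°  [linear pair at L on SZ]
3. ∠CSL = 70°  [△SCL]

∠CSL = 70°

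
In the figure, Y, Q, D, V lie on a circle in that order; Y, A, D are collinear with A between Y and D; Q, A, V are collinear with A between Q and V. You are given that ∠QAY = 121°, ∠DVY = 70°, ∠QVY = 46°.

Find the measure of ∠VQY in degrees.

1. ∠DQY = 110°  [cyclic YQDV, opposite ∠Q+∠V]
2. ∠QDY = 46°  [same arc YQ]
3. ∠DYQ = 24°  [△YQD]
4. ∠VQY = 35°  [△YAQ]

∠VQY = 35°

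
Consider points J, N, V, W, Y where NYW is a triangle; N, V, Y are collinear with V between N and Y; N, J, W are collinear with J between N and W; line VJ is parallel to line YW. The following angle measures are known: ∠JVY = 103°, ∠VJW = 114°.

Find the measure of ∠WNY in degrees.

∠WNY = 37°

1. ∠JVN = 77°  [linear pair at V on NY]
2. ∠NJV = 66°  [linear pair at J on NW]
3. ∠JNV = 37°  [△NVJ]
4. ∠WNY = 37°  [V on NY, J on NW]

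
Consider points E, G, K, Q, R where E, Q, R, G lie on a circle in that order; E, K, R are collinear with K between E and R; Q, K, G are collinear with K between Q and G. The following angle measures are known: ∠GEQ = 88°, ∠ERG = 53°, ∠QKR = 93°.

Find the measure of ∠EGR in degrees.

1. ∠EQG = 53°  [same arc EG]
2. ∠EKG = 93°  [vertical angles at K]
3. ∠EGQ = 39°  [△EQG]
4. ∠GER = 48°  [△EKG]
5. ∠EGR = 79°  [△ERG]

∠EGR = 79°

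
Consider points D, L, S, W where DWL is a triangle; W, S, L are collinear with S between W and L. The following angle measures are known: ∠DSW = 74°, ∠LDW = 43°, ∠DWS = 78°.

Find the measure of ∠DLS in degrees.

1. ∠DWL = 78°  [S on ray WL]
2. ∠DLW = 59°  [△DWL]
3. ∠DLS = 59°  [S on ray LW]

∠DLS = 59°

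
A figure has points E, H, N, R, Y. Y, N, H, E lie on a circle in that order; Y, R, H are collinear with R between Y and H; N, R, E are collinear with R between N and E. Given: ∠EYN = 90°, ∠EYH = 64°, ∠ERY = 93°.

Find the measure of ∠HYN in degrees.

∠HYN = 26°

1. ∠EHN = 90°  [cyclic YNHE, opposite ∠Y+∠H]
2. ∠ENH = 64°  [same arc HE]
3. ∠HEN = 26°  [△NHE]
4. ∠HYN = 26°  [same arc NH]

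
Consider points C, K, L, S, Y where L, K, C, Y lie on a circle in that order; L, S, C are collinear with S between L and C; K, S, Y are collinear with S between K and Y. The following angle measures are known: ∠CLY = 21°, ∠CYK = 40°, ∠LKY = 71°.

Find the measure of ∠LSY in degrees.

∠LSY = 111°

1. ∠LCY = 71°  [same arc LY]
2. ∠CSY = 69°  [△CSY]
3. ∠LSY = 111°  [linear pair at S on LC]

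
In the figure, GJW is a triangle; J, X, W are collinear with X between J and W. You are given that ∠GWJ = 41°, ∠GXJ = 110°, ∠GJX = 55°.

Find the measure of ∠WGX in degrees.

1. ∠GWX = 41°  [X on ray WJ]
2. ∠GXW = 70°  [linear pair at X on JW]
3. ∠WGX = 69°  [△GXW]

∠WGX = 69°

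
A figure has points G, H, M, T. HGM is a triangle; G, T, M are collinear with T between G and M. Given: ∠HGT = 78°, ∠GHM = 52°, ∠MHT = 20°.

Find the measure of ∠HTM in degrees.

∠HTM = 110°

1. ∠HGM = 78°  [T on ray GM]
2. ∠GMH = 50°  [△HGM]
3. ∠HMT = 50°  [T on ray MG]
4. ∠HTM = 110°  [△HTM]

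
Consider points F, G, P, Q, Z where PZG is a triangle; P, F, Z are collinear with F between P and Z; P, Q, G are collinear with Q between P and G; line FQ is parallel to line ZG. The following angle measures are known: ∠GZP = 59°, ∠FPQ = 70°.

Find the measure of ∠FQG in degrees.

1. ∠PFQ = 59°  [FQ∥ZG, corresponding at F]
2. ∠FQP = 51°  [△PFQ]
3. ∠FQG = 129°  [linear pair at Q on PG]

∠FQG = 129°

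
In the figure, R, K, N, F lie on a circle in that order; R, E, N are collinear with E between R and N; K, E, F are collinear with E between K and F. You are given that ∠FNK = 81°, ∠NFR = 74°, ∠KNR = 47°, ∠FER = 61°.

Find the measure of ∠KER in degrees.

∠KER = 119°

1. ∠FRK = 99°  [cyclic RKNF, opposite ∠R+∠N]
2. ∠NKR = 106°  [cyclic RKNF, opposite ∠K+∠F]
3. ∠KFR = 47°  [same arc RK]
4. ∠KRN = 27°  [△RKN]
5. ∠FKR = 34°  [△RKF]
6. ∠KER = 119°  [△REK]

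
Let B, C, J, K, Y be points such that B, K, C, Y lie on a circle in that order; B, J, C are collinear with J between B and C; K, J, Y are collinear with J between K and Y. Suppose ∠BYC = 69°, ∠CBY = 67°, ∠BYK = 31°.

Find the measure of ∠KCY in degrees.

1. ∠BKC = 111°  [cyclic BKCY, opposite ∠K+∠Y]
2. ∠CKY = 67°  [same arc CY]
3. ∠BCK = 31°  [same arc BK]
4. ∠CBK = 38°  [△BKC]
5. ∠CYK = 38°  [same arc KC]
6. ∠KCY = 75°  [△KCY]

∠KCY = 75°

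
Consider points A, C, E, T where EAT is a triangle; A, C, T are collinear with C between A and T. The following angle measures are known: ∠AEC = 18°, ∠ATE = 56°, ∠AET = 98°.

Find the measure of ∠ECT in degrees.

1. ∠EAT = 26°  [△EAT]
2. ∠CAE = 26°  [C on ray AT]
3. ∠ACE = 136°  [△EAC]
4. ∠ECT = 44°  [linear pair at C on AT]

∠ECT = 44°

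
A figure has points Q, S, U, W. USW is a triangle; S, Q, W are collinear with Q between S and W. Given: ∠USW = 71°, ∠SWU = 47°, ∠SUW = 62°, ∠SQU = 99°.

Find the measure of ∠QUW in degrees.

1. ∠QWU = 47°  [Q on ray WS]
2. ∠UQW = 81°  [linear pair at Q on SW]
3. ∠QUW = 52°  [△UQW]

∠QUW = 52°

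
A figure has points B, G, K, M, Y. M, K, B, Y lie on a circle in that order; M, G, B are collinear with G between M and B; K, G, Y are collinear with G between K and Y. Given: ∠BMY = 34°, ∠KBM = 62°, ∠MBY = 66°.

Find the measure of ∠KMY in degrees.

1. ∠KYM = 62°  [same arc MK]
2. ∠MKY = 66°  [same arc MY]
3. ∠KMY = 52°  [△MKY]

∠KMY = 52°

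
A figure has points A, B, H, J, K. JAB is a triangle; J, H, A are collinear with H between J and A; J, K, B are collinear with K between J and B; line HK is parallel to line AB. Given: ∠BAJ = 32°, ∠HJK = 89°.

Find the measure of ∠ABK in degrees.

1. ∠JHK = 32°  [HK∥AB, corresponding at H]
2. ∠HKJ = 59°  [△JHK]
3. ∠BKH = 121°  [linear pair at K on JB]
4. ∠ABK = 59°  [HK∥AB, co-interior at B–K]

∠ABK = 59°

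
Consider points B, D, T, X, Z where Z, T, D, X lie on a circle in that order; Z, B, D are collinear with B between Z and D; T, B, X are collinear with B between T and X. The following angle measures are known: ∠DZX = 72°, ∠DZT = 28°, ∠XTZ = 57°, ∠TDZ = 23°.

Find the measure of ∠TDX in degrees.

1. ∠DTX = 72°  [same arc DX]
2. ∠DXT = 28°  [same arc TD]
3. ∠TDX = 80°  [△TDX]

∠TDX = 80°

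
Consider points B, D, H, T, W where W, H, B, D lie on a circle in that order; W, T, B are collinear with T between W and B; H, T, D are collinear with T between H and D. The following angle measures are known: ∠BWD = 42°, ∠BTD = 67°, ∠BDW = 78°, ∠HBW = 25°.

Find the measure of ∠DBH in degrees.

∠DBH = 85°

1. ∠BHD = 42°  [same arc BD]
2. ∠DBW = 60°  [△WBD]
3. ∠BDH = 53°  [△BTD]
4. ∠DBH = 85°  [△HBD]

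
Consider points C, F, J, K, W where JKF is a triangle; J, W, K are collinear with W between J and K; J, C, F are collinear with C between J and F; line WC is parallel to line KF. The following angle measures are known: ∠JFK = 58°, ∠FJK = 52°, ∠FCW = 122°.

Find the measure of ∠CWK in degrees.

∠CWK = 110°

1. ∠FKJ = 70°  [△JKF]
2. ∠CWJ = 70°  [WC∥KF, corresponding at W]
3. ∠CWK = 110°  [linear pair at W on JK]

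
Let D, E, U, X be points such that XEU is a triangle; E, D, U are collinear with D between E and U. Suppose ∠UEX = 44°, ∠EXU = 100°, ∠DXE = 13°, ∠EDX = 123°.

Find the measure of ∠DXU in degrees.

1. ∠EUX = 36°  [△XEU]
2. ∠UDX = 57°  [linear pair at D on EU]
3. ∠DUX = 36°  [D on ray UE]
4. ∠DXU = 87°  [△XDU]

∠DXU = 87°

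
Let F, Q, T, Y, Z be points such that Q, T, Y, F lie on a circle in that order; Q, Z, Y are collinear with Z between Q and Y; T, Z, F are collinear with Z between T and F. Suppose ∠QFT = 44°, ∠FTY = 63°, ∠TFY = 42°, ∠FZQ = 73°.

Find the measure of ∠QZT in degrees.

∠QZT = 107°

1. ∠QYT = 44°  [same arc QT]
2. ∠TZY = 73°  [△TZY]
3. ∠QZT = 107°  [linear pair at Z on QY]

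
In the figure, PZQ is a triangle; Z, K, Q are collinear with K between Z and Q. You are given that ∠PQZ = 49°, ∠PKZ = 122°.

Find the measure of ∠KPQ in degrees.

∠KPQ = 73°

1. ∠KQP = 49°  [K on ray QZ]
2. ∠PKQ = 58°  [linear pair at K on ZQ]
3. ∠KPQ = 73°  [△PKQ]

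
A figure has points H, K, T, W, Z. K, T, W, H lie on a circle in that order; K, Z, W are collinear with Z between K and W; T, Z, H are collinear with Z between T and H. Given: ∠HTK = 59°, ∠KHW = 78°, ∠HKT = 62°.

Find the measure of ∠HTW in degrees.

1. ∠HWK = 59°  [same arc KH]
2. ∠HKW = 43°  [△KWH]
3. ∠HTW = 43°  [same arc WH]

∠HTW = 43°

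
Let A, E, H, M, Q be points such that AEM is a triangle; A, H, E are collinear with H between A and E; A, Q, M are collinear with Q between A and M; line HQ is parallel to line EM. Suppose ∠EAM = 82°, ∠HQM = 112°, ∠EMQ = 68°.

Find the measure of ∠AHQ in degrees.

∠AHQ = 30°

1. ∠HAQ = 82°  [H on AE, Q on AM]
2. ∠AQH = 68°  [linear pair at Q on AM]
3. ∠AHQ = 30°  [△AHQ]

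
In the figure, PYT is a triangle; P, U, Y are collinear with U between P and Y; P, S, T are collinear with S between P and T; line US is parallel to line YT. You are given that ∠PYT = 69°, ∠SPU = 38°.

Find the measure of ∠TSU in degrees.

∠TSU = 107°

1. ∠PUS = 69°  [US∥YT, corresponding at U]
2. ∠PSU = 73°  [△PUS]
3. ∠TSU = 107°  [linear pair at S on PT]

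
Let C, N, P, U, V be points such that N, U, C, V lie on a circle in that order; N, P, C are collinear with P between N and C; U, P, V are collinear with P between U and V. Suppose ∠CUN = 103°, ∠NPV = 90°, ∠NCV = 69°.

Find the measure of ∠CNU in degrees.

1. ∠CPU = 90°  [vertical angles at P]
2. ∠NUV = 69°  [same arc NV]
3. ∠NPU = 90°  [linear pair at P on NC]
4. ∠CNU = 21°  [△NPU]

∠CNU = 21°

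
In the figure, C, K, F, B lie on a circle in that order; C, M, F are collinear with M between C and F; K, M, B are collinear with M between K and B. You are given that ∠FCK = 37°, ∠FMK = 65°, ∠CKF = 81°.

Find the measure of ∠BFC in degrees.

∠BFC = 28°

1. ∠CFK = 62°  [△CKF]
2. ∠BMC = 65°  [vertical angles at M]
3. ∠CBF = 99°  [cyclic CKFB, opposite ∠K+∠B]
4. ∠CBK = 62°  [same arc CK]
5. ∠BCF = 53°  [△CMB]
6. ∠BFC = 28°  [△CFB]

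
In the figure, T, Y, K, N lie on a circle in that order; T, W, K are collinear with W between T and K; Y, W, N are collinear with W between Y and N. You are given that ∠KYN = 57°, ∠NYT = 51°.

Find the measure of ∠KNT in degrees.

∠KNT = 72°

1. ∠KTN = 57°  [same arc KN]
2. ∠NKT = 51°  [same arc TN]
3. ∠KNT = 72°  [△TKN]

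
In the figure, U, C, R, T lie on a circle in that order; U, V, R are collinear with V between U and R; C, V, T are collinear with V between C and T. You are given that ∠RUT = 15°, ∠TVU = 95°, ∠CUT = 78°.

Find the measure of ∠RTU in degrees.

∠RTU = 133°

1. ∠RCT = 15°  [same arc RT]
2. ∠RVT = 85°  [linear pair at V on UR]
3. ∠CRT = 102°  [cyclic UCRT, opposite ∠U+∠R]
4. ∠CTR = 63°  [△CRT]
5. ∠TRU = 32°  [△RVT]
6. ∠RTU = 133°  [△URT]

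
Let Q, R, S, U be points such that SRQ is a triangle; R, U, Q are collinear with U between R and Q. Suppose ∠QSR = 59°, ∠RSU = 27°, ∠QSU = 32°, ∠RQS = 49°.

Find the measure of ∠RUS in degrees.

1. ∠QRS = 72°  [△SRQ]
2. ∠SRU = 72°  [U on ray RQ]
3. ∠RUS = 81°  [△SRU]

∠RUS = 81°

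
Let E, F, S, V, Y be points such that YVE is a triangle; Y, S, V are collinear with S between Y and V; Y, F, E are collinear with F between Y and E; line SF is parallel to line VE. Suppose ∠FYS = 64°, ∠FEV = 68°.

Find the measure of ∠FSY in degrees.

∠FSY = 48°

1. ∠EYV = 64°  [S on YV, F on YE]
2. ∠VEY = 68°  [F on ray EY]
3. ∠EVY = 48°  [△YVE]
4. ∠FSY = 48°  [SF∥VE, corresponding at S]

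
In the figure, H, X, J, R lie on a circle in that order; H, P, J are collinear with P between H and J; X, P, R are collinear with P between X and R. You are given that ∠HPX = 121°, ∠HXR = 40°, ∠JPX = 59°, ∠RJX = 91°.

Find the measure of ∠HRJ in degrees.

∠HRJ = 70°

1. ∠HJR = 40°  [same arc HR]
2. ∠HPR = 59°  [vertical angles at P]
3. ∠RHX = 89°  [cyclic HXJR, opposite ∠H+∠J]
4. ∠HRX = 51°  [△HXR]
5. ∠JHR = 70°  [△HPR]
6. ∠HRJ = 70°  [△HJR]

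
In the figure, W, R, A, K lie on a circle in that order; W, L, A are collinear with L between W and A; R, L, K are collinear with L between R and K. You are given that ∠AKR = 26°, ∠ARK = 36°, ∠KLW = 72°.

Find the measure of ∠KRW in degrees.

1. ∠KAR = 118°  [△RAK]
2. ∠AWK = 36°  [same arc AK]
3. ∠RKW = 72°  [△WLK]
4. ∠KWR = 62°  [cyclic WRAK, opposite ∠W+∠A]
5. ∠KRW = 46°  [△WRK]

∠KRW = 46°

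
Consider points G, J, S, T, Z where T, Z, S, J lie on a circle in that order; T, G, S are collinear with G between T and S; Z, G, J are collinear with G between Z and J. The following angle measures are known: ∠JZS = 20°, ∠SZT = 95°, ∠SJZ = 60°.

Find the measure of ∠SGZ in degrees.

∠SGZ = 135°

1. ∠STZ = 60°  [same arc ZS]
2. ∠TSZ = 25°  [△TZS]
3. ∠SGZ = 135°  [△ZGS]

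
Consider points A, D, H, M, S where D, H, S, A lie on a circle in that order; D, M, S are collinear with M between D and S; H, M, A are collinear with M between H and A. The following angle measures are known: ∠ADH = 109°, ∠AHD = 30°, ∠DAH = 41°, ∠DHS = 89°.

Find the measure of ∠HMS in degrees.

∠HMS = 80°

1. ∠DSH = 41°  [same arc DH]
2. ∠HDS = 50°  [△DHS]
3. ∠DMH = 100°  [△DMH]
4. ∠HMS = 80°  [linear pair at M on DS]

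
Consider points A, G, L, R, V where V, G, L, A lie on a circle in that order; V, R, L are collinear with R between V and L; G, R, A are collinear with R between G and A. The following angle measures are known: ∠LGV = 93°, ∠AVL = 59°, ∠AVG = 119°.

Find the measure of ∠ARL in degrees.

∠ARL = 86°

1. ∠LAV = 87°  [cyclic VGLA, opposite ∠G+∠A]
2. ∠AGL = 59°  [same arc LA]
3. ∠ALV = 34°  [△VLA]
4. ∠ALG = 61°  [cyclic VGLA, opposite ∠V+∠L]
5. ∠GAL = 60°  [△GLA]
6. ∠ARL = 86°  [△LRA]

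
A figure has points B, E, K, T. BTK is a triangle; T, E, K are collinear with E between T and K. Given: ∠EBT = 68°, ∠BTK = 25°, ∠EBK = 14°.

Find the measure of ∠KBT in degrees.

1. ∠BTE = 25°  [E on ray TK]
2. ∠BET = 87°  [△BTE]
3. ∠BEK = 93°  [linear pair at E on TK]
4. ∠BKE = 73°  [△BEK]
5. ∠BKT = 73°  [E on ray KT]
6. ∠KBT = 82°  [△BTK]

∠KBT = 82°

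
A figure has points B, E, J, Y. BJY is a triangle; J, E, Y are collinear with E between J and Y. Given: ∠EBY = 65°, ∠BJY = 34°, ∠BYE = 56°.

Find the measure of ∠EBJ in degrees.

1. ∠BEY = 59°  [△BEY]
2. ∠BJE = 34°  [E on ray JY]
3. ∠BEJ = 121°  [linear pair at E on JY]
4. ∠EBJ = 25°  [△BJE]

∠EBJ = 25°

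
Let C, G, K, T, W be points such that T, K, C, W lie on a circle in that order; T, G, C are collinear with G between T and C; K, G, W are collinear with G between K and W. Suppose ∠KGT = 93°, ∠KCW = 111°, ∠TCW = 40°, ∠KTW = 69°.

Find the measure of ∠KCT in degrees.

∠KCT = 71°

1. ∠TKW = 40°  [same arc TW]
2. ∠KWT = 71°  [△TKW]
3. ∠KCT = 71°  [same arc TK]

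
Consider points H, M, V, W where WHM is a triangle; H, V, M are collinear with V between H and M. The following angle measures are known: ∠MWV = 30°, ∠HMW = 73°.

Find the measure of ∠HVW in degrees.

∠HVW = 103°

1. ∠VMW = 73°  [V on ray MH]
2. ∠MVW = 77°  [△WVM]
3. ∠HVW = 103°  [linear pair at V on HM]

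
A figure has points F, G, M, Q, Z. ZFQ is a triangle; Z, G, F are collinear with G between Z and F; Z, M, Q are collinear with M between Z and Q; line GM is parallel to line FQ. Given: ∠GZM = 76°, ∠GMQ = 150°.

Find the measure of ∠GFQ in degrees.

1. ∠GMZ = 30°  [linear pair at M on ZQ]
2. ∠MGZ = 74°  [△ZGM]
3. ∠FGM = 106°  [linear pair at G on ZF]
4. ∠GFQ = 74°  [GM∥FQ, co-interior at F–G]

∠GFQ = 74°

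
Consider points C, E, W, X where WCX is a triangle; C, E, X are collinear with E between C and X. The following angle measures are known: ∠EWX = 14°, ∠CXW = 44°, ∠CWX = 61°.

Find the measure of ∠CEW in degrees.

1. ∠EXW = 44°  [E on ray XC]
2. ∠WEX = 122°  [△WEX]
3. ∠CEW = 58°  [linear pair at E on CX]

∠CEW = 58°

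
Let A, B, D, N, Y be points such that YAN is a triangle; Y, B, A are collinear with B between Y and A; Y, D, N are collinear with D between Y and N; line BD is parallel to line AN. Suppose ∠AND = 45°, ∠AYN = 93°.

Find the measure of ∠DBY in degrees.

1. ∠ANY = 45°  [D on ray NY]
2. ∠NAY = 42°  [△YAN]
3. ∠DBY = 42°  [BD∥AN, corresponding at B]

∠DBY = 42°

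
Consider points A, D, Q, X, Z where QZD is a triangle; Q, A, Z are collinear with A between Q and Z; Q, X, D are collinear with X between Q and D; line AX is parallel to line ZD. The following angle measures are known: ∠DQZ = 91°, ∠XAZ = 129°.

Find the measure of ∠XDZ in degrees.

∠XDZ = 38°

1. ∠AQX = 91°  [A on QZ, X on QD]
2. ∠QAX = 51°  [linear pair at A on QZ]
3. ∠AXQ = 38°  [△QAX]
4. ∠AXD = 142°  [linear pair at X on QD]
5. ∠XDZ = 38°  [AX∥ZD, co-interior at D–X]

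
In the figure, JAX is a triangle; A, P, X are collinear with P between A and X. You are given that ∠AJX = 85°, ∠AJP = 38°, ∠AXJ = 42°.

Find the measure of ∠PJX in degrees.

∠PJX = 47°

1. ∠JAX = 53°  [△JAX]
2. ∠JXP = 42°  [P on ray XA]
3. ∠JAP = 53°  [P on ray AX]
4. ∠APJ = 89°  [△JAP]
5. ∠JPX = 91°  [linear pair at P on AX]
6. ∠PJX = 47°  [△JPX]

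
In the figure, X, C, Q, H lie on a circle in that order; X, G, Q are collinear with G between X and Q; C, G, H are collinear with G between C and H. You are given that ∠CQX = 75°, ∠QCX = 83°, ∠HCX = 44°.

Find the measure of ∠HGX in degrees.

∠HGX = 66°

1. ∠CHX = 75°  [same arc XC]
2. ∠QHX = 97°  [cyclic XCQH, opposite ∠C+∠H]
3. ∠HQX = 44°  [same arc XH]
4. ∠HXQ = 39°  [△XQH]
5. ∠HGX = 66°  [△XGH]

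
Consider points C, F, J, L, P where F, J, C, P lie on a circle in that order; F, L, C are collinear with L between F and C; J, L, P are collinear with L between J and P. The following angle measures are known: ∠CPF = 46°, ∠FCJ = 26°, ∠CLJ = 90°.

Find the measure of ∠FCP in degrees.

∠FCP = 70°

1. ∠FPJ = 26°  [same arc FJ]
2. ∠FLP = 90°  [vertical angles at L]
3. ∠CFP = 64°  [△FLP]
4. ∠FCP = 70°  [△FCP]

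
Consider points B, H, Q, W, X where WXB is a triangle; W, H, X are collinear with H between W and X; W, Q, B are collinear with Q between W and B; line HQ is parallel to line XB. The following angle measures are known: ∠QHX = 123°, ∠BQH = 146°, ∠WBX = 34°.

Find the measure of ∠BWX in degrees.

∠BWX = 89°

1. ∠QHW = 57°  [linear pair at H on WX]
2. ∠HQW = 34°  [linear pair at Q on WB]
3. ∠HWQ = 89°  [△WHQ]
4. ∠BWX = 89°  [H on WX, Q on WB]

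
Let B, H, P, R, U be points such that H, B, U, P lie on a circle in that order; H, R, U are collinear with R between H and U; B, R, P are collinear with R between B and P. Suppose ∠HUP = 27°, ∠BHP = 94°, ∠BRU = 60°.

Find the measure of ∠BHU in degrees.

1. ∠HBP = 27°  [same arc HP]
2. ∠BRH = 120°  [linear pair at R on HU]
3. ∠BHU = 33°  [△HRB]

∠BHU = 33°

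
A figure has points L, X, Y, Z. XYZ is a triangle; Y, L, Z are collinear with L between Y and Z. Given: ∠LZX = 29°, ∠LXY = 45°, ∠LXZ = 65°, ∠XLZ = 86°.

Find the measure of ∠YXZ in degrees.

1. ∠XZY = 29°  [L on ray ZY]
2. ∠XLY = 94°  [linear pair at L on YZ]
3. ∠LYX = 41°  [△XYL]
4. ∠XYZ = 41°  [L on ray YZ]
5. ∠YXZ = 110°  [△XYZ]

∠YXZ = 110°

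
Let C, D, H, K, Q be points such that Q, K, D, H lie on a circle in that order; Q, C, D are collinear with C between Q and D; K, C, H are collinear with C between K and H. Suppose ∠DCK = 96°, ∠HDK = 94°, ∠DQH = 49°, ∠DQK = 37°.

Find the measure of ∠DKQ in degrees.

∠DKQ = 108°

1. ∠DKH = 49°  [same arc DH]
2. ∠KDQ = 35°  [△KCD]
3. ∠DKQ = 108°  [△QKD]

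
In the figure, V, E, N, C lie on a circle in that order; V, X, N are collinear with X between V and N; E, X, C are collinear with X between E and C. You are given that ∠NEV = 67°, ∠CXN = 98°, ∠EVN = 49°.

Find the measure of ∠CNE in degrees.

1. ∠ENV = 64°  [△VEN]
2. ∠EXV = 98°  [vertical angles at X]
3. ∠CEV = 33°  [△VXE]
4. ∠ECV = 64°  [same arc VE]
5. ∠CVE = 83°  [△VEC]
6. ∠CNE = 97°  [cyclic VENC, opposite ∠V+∠N]

∠CNE = 97°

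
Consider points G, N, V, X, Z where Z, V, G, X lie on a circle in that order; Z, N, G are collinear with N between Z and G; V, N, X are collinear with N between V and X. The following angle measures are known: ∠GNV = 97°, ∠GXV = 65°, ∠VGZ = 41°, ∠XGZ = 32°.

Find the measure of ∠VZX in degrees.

1. ∠GVX = 42°  [△VNG]
2. ∠VGX = 73°  [△VGX]
3. ∠VZX = 107°  [cyclic ZVGX, opposite ∠Z+∠G]

∠VZX = 107°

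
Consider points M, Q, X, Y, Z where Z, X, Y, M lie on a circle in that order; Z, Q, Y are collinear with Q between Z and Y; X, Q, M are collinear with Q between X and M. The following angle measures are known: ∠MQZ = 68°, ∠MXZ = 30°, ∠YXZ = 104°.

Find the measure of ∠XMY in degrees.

1. ∠MQY = 112°  [linear pair at Q on ZY]
2. ∠MYZ = 30°  [same arc ZM]
3. ∠XMY = 38°  [△YQM]

∠XMY = 38°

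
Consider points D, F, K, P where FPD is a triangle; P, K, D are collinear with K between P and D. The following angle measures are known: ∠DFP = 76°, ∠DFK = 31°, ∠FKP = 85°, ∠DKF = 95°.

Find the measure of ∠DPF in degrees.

∠DPF = 50°

1. ∠FDK = 54°  [△FKD]
2. ∠FDP = 54°  [K on ray DP]
3. ∠DPF = 50°  [△FPD]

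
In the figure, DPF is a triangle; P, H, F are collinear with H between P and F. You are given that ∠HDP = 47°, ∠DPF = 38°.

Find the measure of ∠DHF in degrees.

∠DHF = 85°

1. ∠DPH = 38°  [H on ray PF]
2. ∠DHP = 95°  [△DPH]
3. ∠DHF = 85°  [linear pair at H on PF]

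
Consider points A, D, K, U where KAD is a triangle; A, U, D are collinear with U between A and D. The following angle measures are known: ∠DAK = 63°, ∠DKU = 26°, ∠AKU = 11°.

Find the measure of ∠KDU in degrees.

1. ∠KAU = 63°  [U on ray AD]
2. ∠AUK = 106°  [△KAU]
3. ∠DUK = 74°  [linear pair at U on AD]
4. ∠KDU = 80°  [△KUD]

∠KDU = 80°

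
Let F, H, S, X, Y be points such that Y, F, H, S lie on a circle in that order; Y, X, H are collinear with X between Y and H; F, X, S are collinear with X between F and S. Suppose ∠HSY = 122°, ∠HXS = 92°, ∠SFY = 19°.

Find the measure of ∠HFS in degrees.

1. ∠HFY = 58°  [cyclic YFHS, opposite ∠F+∠S]
2. ∠FXY = 92°  [vertical angles at X]
3. ∠FYH = 69°  [△YXF]
4. ∠FHY = 53°  [△YFH]
5. ∠FXH = 88°  [linear pair at X on YH]
6. ∠HFS = 39°  [△FXH]

∠HFS = 39°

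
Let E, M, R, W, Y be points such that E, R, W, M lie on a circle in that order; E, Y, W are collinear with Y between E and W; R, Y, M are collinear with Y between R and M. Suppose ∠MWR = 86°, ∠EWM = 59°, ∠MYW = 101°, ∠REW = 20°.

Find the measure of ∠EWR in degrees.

∠EWR = 27°

1. ∠MER = 94°  [cyclic ERWM, opposite ∠E+∠W]
2. ∠ERM = 59°  [same arc EM]
3. ∠EMR = 27°  [△ERM]
4. ∠EWR = 27°  [same arc ER]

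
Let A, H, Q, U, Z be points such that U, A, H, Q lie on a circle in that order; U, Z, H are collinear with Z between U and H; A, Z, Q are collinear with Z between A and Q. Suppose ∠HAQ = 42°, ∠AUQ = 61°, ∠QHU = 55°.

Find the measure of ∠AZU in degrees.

∠AZU = 106°

1. ∠AHQ = 119°  [cyclic UAHQ, opposite ∠U+∠H]
2. ∠QAU = 55°  [same arc UQ]
3. ∠AQH = 19°  [△AHQ]
4. ∠AUH = 19°  [same arc AH]
5. ∠AZU = 106°  [△UZA]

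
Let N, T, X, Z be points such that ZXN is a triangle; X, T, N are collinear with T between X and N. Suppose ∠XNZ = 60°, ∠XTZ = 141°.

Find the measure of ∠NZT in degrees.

∠NZT = 81°

1. ∠TNZ = 60°  [T on ray NX]
2. ∠NTZ = 39°  [linear pair at T on XN]
3. ∠NZT = 81°  [△ZTN]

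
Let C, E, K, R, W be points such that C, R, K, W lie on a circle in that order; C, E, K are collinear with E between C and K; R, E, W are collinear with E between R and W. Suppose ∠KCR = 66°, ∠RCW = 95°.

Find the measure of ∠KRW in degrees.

∠KRW = 29°

1. ∠KWR = 66°  [same arc RK]
2. ∠RKW = 85°  [cyclic CRKW, opposite ∠C+∠K]
3. ∠KRW = 29°  [△RKW]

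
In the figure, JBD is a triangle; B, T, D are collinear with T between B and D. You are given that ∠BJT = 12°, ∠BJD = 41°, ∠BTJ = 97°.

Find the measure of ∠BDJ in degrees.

∠BDJ = 68°

1. ∠JBT = 71°  [△JBT]
2. ∠DBJ = 71°  [T on ray BD]
3. ∠BDJ = 68°  [△JBD]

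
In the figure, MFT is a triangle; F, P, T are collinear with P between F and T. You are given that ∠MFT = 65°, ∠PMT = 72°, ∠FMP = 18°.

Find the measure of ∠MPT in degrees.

1. ∠MFP = 65°  [P on ray FT]
2. ∠FPM = 97°  [△MFP]
3. ∠MPT = 83°  [linear pair at P on FT]

∠MPT = 83°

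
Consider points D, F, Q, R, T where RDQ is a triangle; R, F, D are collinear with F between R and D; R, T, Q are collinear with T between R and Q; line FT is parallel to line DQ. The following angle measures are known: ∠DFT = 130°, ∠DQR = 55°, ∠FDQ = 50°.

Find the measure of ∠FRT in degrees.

∠FRT = 75°

1. ∠RFT = 50°  [linear pair at F on RD]
2. ∠FTR = 55°  [FT∥DQ, corresponding at T]
3. ∠FRT = 75°  [△RFT]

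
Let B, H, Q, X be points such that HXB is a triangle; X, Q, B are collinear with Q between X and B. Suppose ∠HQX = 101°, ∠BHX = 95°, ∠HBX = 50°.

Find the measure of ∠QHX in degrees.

1. ∠BXH = 35°  [△HXB]
2. ∠HXQ = 35°  [Q on ray XB]
3. ∠QHX = 44°  [△HXQ]

∠QHX = 44°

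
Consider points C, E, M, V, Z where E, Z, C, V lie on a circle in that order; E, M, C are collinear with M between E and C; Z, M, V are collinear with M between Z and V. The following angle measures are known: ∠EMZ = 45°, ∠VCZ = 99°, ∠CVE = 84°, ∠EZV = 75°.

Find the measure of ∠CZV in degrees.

1. ∠CMV = 45°  [vertical angles at M]
2. ∠ECV = 75°  [same arc EV]
3. ∠CVZ = 60°  [△CMV]
4. ∠CZV = 21°  [△ZCV]

∠CZV = 21°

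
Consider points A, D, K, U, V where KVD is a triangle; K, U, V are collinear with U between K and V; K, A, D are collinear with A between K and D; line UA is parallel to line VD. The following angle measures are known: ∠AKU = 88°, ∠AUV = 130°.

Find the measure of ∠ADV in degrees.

1. ∠AUK = 50°  [linear pair at U on KV]
2. ∠KAU = 42°  [△KUA]
3. ∠DAU = 138°  [linear pair at A on KD]
4. ∠ADV = 42°  [UA∥VD, co-interior at D–A]

∠ADV = 42°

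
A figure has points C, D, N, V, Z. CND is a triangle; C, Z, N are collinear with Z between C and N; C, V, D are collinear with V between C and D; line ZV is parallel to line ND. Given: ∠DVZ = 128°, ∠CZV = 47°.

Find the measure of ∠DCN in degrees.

1. ∠CVZ = 52°  [linear pair at V on CD]
2. ∠VCZ = 81°  [△CZV]
3. ∠DCN = 81°  [Z on CN, V on CD]

∠DCN = 81°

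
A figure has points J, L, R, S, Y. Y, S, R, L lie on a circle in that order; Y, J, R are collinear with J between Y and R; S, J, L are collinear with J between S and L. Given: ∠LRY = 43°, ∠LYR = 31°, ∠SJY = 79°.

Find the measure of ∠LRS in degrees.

1. ∠LSR = 31°  [same arc RL]
2. ∠LJR = 79°  [vertical angles at J]
3. ∠RLS = 58°  [△RJL]
4. ∠LRS = 91°  [△SRL]

∠LRS = 91°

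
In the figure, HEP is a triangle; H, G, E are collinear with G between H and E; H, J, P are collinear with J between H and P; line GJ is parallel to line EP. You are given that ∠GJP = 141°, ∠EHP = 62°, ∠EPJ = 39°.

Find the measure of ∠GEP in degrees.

1. ∠EPH = 39°  [J on ray PH]
2. ∠HEP = 79°  [△HEP]
3. ∠GEP = 79°  [G on ray EH]

∠GEP = 79°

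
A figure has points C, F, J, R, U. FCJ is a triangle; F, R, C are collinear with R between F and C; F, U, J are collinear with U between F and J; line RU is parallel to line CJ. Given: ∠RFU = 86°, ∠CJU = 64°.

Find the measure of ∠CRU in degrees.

∠CRU = 150°

1. ∠CFJ = 86°  [R on FC, U on FJ]
2. ∠CJF = 64°  [U on ray JF]
3. ∠FCJ = 30°  [△FCJ]
4. ∠FRU = 30°  [RU∥CJ, corresponding at R]
5. ∠CRU = 150°  [linear pair at R on FC]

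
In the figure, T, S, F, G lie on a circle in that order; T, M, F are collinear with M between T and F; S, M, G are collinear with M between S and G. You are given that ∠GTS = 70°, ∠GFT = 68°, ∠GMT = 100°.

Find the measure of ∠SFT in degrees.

∠SFT = 42°

1. ∠GST = 68°  [same arc TG]
2. ∠SGT = 42°  [△TSG]
3. ∠SFT = 42°  [same arc TS]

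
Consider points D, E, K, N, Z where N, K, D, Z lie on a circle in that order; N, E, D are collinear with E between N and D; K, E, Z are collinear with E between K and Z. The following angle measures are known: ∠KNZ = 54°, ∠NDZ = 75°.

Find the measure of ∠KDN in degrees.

∠KDN = 51°

1. ∠NKZ = 75°  [same arc NZ]
2. ∠KZN = 51°  [△NKZ]
3. ∠KDN = 51°  [same arc NK]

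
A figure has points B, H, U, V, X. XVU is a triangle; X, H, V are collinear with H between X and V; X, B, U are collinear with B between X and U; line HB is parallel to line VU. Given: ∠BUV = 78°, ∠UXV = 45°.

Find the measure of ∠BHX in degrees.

1. ∠VUX = 78°  [B on ray UX]
2. ∠UVX = 57°  [△XVU]
3. ∠BHX = 57°  [HB∥VU, corresponding at H]

∠BHX = 57°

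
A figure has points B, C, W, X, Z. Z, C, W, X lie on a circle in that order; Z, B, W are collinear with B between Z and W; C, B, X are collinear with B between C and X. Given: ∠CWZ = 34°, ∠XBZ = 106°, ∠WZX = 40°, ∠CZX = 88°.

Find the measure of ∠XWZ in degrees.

∠XWZ = 58°

1. ∠CXZ = 34°  [same arc ZC]
2. ∠XCZ = 58°  [△ZCX]
3. ∠XWZ = 58°  [same arc ZX]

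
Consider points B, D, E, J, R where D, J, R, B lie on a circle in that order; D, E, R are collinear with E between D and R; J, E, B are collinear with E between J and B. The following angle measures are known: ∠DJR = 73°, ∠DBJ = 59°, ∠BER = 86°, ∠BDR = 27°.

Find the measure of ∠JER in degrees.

∠JER = 94°

1. ∠DRJ = 59°  [same arc DJ]
2. ∠BJR = 27°  [same arc RB]
3. ∠JER = 94°  [△JER]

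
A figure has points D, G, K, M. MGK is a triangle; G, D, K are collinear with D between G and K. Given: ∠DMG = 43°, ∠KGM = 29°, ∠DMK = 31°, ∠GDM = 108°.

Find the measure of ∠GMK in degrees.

1. ∠KDM = 72°  [linear pair at D on GK]
2. ∠DKM = 77°  [△MDK]
3. ∠GKM = 77°  [D on ray KG]
4. ∠GMK = 74°  [△MGK]

∠GMK = 74°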